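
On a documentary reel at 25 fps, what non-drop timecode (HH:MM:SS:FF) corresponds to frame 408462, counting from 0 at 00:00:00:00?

408462 ÷ 25 = 16338 full seconds, remainder 12 frames.
16338 s = 4 h 32 min 18 s.
Timecode: 04:32:18:12.

04:32:18:12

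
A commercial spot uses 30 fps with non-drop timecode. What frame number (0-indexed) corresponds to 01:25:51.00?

frame 154530

Total seconds to the label: (1 × 3600 + 25 × 60 + 51) = 5151.
Frame index = 5151 × 30 + 0 = 154530.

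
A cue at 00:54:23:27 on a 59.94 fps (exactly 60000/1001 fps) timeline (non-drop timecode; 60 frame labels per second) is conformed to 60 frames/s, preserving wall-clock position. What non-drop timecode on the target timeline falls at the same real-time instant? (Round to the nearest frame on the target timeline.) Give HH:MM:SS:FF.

Source frame index: (0×3600 + 54×60 + 23) × 60 + 27 = 195807.
Real time: 195807 / (60000/1001) = 65334269/20000 s.
Target frame: (65334269/20000) × (60) = 196002807/1000 ≈ 196002.807 → 196003.
At 60 labels/s: frame 196003 → 00:54:26:43.

00:54:26:43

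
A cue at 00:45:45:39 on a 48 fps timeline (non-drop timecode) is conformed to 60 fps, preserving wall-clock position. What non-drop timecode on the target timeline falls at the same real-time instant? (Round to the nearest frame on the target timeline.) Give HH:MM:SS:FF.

Source frame index: (0×3600 + 45×60 + 45) × 48 + 39 = 131799.
Real time: 131799 / (48) = 43933/16 s.
Target frame: (43933/16) × (60) = 658995/4 ≈ 164748.750 → 164749.
At 60 labels/s: frame 164749 → 00:45:45:49.

00:45:45:49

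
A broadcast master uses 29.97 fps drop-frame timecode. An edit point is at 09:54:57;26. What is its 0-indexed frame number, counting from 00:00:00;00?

1069866

As if non-drop at 30 labels/s: (9 × 3600 + 54 × 60 + 57) × 30 + 26 = 1070936.
Minute boundaries passed: 594; those not divisible by 10: 594 − 59 = 535; dropped labels = 2 × 535 = 1070.
Actual frame index = 1070936 − 1070 = 1069866.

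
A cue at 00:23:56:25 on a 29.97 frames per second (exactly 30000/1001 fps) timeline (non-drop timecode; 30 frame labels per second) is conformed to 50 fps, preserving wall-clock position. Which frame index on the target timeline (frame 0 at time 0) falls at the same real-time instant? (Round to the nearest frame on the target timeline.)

frame 71914

Source frame index: (0×3600 + 23×60 + 56) × 30 + 25 = 43105.
Real time: 43105 / (30000/1001) = 8629621/6000 s.
Target frame: (8629621/6000) × (50) = 8629621/120 ≈ 71913.508 → 71914.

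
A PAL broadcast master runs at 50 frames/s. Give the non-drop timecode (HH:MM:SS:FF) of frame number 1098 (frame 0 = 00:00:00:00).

00:00:21:48

1098 ÷ 50 = 21 full seconds, remainder 48 frames.
21 s = 0 h 0 min 21 s.
Timecode: 00:00:21:48.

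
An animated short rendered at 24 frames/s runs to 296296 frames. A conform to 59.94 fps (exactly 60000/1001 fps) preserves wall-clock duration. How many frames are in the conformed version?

Target frames = source frames × (target rate / source rate) = 296296 × (60000/1001)/(24) = 296296 × 2500/1001 = 740000.

740000 frames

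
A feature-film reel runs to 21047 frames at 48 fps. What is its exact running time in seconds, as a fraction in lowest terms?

21047/48 seconds

Running time = 21047 ÷ (48) = 21047 × 1/48 = 21047/48 s.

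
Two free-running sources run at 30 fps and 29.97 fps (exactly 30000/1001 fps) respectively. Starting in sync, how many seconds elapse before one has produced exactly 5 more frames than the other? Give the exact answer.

The gap grows by |30000/1001 − 30| = 30/1001 frames per second.
Time for a 5-frame gap: 5 ÷ (30/1001) = 1001/6 s.

1001/6 seconds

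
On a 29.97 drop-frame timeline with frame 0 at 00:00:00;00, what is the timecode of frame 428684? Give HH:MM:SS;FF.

03:58:23;24

Each 10-minute DF block holds 10 × 60 × 30 − 9 × 2 = 17982 frames. 428684 ÷ 17982 → 23 full blocks, remainder 15098.
Within the partial block the first minute is 1800 frames and each further minute 1798, so 8 further minute boundaries passed. Total skipped labels = 18 × 23 + 2 × 8 = 430.
Non-drop label index = 428684 + 430 = 429114; at 30 labels/s that is 03:58:23:24, i.e. DF 03:58:23;24.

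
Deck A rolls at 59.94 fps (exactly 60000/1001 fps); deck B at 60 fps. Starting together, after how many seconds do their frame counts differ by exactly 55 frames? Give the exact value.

The gap grows by |60 − 60000/1001| = 60/1001 frames per second.
Time for a 55-frame gap: 55 ÷ (60/1001) = 11011/12 s.

11011/12 seconds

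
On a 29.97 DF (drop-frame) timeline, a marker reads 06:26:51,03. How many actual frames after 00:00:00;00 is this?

695637

As if non-drop at 30 labels/s: (6 × 3600 + 26 × 60 + 51) × 30 + 3 = 696333.
Minute boundaries passed: 386; those not divisible by 10: 386 − 38 = 348; dropped labels = 2 × 348 = 696.
Actual frame index = 696333 − 696 = 695637.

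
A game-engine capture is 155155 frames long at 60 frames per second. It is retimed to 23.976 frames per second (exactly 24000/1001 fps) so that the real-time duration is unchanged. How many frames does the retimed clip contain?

62000 frames

Target frames = source frames × (target rate / source rate) = 155155 × (24000/1001)/(60) = 155155 × 400/1001 = 62000.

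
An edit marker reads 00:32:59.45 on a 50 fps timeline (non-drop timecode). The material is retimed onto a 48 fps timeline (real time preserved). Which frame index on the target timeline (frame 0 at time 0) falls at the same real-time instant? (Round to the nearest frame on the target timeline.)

Source frame index: (0×3600 + 32×60 + 59) × 50 + 45 = 98995.
Real time: 98995 / (50) = 19799/10 s.
Target frame: (19799/10) × (48) = 475176/5 ≈ 95035.200 → 95035.

frame 95035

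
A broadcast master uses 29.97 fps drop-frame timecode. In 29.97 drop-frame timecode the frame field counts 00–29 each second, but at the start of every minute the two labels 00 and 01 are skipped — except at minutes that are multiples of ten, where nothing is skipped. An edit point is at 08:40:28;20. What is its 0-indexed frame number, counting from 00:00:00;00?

Complete 10-minute blocks: 52, each 17982 frames → 935064.
Remaining 0 whole minutes in the current block: 0 frames.
Within the current minute: 28 × 30 + 20 = 860. Total = 935064 + 0 + 860 = 935924.

935924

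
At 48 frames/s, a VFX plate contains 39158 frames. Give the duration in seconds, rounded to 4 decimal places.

815.7917 seconds

Running time = 39158 × 1/48 = 19579/24 s ≈ 815.7917 s.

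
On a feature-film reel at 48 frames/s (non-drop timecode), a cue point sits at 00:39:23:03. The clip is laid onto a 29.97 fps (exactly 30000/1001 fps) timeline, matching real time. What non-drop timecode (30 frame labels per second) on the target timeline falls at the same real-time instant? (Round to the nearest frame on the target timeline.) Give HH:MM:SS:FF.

Source frame index: (0×3600 + 39×60 + 23) × 48 + 3 = 113427.
Real time: 113427 / (48) = 37809/16 s.
Target frame: (37809/16) × (30000/1001) = 70891875/1001 ≈ 70821.054 → 70821.
At 30 labels/s: frame 70821 → 00:39:20:21.

00:39:20:21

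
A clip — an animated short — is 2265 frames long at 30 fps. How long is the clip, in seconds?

Running time = 2265 / (30) = 75.5 s.

75.5 seconds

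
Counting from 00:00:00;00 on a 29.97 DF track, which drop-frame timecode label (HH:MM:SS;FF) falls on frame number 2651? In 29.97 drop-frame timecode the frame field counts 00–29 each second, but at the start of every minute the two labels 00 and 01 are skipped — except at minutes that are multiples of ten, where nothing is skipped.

00:01:28;13

Ten DF minutes hold 17982 frames, so frame 2651 lies in block 0 (frames 0–17981) with 2651 frames into that block.
The block's first minute is 1800 frames and the rest 1798 each; 2651 frames reaches minute 1, so 0 × 18 + 1 × 2 = 2 labels have been skipped so far.
Adding those back, label number 2651 + 2 = 2653 at 30 labels/s is 88 s + 13 f = 0 h 1 min 28 s frame 13, i.e. 00:01:28;13.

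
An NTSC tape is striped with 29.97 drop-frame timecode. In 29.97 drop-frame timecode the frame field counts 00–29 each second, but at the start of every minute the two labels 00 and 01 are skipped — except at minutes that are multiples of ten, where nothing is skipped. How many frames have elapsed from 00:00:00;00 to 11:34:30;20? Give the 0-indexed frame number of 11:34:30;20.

1248870

Complete 10-minute blocks: 69, each 17982 frames → 1240758.
Remaining 4 whole minutes in the current block: 1800 + 3 × 1798 = 7194 frames.
Within the current minute: 30 × 30 + 20 − 2 = 918 (labels ;00/;01 skipped at this minute). Total = 1240758 + 7194 + 918 = 1248870.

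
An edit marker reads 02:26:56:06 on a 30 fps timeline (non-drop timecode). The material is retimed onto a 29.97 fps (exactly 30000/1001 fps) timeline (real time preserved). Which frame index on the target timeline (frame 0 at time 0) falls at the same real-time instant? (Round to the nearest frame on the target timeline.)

frame 264222

Source frame index: (2×3600 + 26×60 + 56) × 30 + 6 = 264486.
Real time: 264486 / (30) = 44081/5 s.
Target frame: (44081/5) × (30000/1001) = 264486000/1001 ≈ 264221.778 → 264222.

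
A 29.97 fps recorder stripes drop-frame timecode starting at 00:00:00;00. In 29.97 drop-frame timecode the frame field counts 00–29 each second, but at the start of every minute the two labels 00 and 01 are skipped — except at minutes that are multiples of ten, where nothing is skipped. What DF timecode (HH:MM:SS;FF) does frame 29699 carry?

Ten DF minutes hold 17982 frames, so frame 29699 lies in block 1 (frames 17982–35963) with 11717 frames into that block.
The block's first minute is 1800 frames and the rest 1798 each; 11717 frames reaches minute 6, so 1 × 18 + 6 × 2 = 30 labels have been skipped so far.
Adding those back, label number 29699 + 30 = 29729 at 30 labels/s is 990 s + 29 f = 0 h 16 min 30 s frame 29, i.e. 00:16:30;29.

00:16:30;29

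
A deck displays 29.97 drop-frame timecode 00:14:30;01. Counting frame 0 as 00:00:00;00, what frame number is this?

26075

Complete 10-minute blocks: 1, each 17982 frames → 17982.
Remaining 4 whole minutes in the current block: 1800 + 3 × 1798 = 7194 frames.
Within the current minute: 30 × 30 + 1 − 2 = 899 (labels ;00/;01 skipped at this minute). Total = 17982 + 7194 + 899 = 26075.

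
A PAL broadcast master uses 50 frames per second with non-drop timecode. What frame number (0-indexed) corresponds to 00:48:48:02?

Total seconds to the label: (0 × 3600 + 48 × 60 + 48) = 2928.
Frame index = 2928 × 50 + 2 = 146402.

146402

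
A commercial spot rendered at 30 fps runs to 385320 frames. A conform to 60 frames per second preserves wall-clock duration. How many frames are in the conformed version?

Target frames = source frames × (target rate / source rate) = 385320 × (60)/(30) = 385320 × 2 = 770640.

770640 frames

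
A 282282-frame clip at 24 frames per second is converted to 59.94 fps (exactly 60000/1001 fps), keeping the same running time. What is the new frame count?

Target frames = source frames × (target rate / source rate) = 282282 × (60000/1001)/(24) = 282282 × 2500/1001 = 705000.

705000 frames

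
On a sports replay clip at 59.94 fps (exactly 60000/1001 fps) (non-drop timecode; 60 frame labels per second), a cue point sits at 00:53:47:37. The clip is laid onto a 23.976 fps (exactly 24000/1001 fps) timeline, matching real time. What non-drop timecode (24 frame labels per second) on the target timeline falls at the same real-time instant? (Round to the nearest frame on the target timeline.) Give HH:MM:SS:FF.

00:53:47:15

Source frame index: (0×3600 + 53×60 + 47) × 60 + 37 = 193657.
Real time: 193657 / (60000/1001) = 193850657/60000 s.
Target frame: (193850657/60000) × (24000/1001) = 387314/5 ≈ 77462.800 → 77463.
At 24 labels/s: frame 77463 → 00:53:47:15.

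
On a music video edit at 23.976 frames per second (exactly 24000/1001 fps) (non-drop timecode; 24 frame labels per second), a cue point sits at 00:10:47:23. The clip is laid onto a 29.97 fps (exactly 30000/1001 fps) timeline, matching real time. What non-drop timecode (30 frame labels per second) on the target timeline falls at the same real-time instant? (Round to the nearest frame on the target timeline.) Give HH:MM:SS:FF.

Source frame index: (0×3600 + 10×60 + 47) × 24 + 23 = 15551.
Real time: 15551 / (24000/1001) = 15566551/24000 s.
Target frame: (15566551/24000) × (30000/1001) = 77755/4 ≈ 19438.750 → 19439.
At 30 labels/s: frame 19439 → 00:10:47:29.

00:10:47:29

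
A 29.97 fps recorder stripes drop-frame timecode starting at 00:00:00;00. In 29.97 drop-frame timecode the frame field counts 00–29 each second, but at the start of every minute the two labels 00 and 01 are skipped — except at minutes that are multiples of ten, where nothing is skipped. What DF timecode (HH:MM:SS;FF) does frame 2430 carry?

Each 10-minute DF block holds 10 × 60 × 30 − 9 × 2 = 17982 frames. 2430 ÷ 17982 → 0 full blocks, remainder 2430.
Within the partial block the first minute is 1800 frames and each further minute 1798, so 1 further minute boundary passed. Total skipped labels = 18 × 0 + 2 × 1 = 2.
Non-drop label index = 2430 + 2 = 2432; at 30 labels/s that is 00:01:21:02, i.e. DF 00:01:21;02.

00:01:21;02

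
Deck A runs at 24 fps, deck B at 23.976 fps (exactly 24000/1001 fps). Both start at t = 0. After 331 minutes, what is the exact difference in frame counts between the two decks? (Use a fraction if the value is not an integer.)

476640/1001 frames

331 min = 19860 s.
A emits 24 × 19860 = 476640 frames; B emits 24000/1001 × 19860 = 476640000/1001.
Difference = 476640/1001 frames (≈ 476.1638); B is behind A.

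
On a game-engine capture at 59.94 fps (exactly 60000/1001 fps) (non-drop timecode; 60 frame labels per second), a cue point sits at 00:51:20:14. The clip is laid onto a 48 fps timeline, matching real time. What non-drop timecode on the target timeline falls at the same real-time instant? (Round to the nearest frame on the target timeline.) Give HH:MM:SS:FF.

Source frame index: (0×3600 + 51×60 + 20) × 60 + 14 = 184814.
Real time: 184814 / (60000/1001) = 92499407/30000 s.
Target frame: (92499407/30000) × (48) = 92499407/625 ≈ 147999.051 → 147999.
At 48 labels/s: frame 147999 → 00:51:23:15.

00:51:23:15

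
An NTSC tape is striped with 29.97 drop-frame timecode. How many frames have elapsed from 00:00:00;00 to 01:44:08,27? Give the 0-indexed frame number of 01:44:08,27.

Complete 10-minute blocks: 10, each 17982 frames → 179820.
Remaining 4 whole minutes in the current block: 1800 + 3 × 1798 = 7194 frames.
Within the current minute: 8 × 30 + 27 − 2 = 265 (labels ;00/;01 skipped at this minute). Total = 179820 + 7194 + 265 = 187279.

187279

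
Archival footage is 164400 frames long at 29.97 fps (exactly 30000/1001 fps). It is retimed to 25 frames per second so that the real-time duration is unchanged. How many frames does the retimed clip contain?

Target frames = source frames × (target rate / source rate) = 164400 × (25)/(30000/1001) = 164400 × 1001/1200 = 137137.

137137 frames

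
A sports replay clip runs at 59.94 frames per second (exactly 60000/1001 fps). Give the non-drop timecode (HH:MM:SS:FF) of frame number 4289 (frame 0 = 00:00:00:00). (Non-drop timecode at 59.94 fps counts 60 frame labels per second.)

00:01:11:29

4289 ÷ 60 = 71 full seconds, remainder 29 frames.
71 s = 0 h 1 min 11 s.
Timecode: 00:01:11:29.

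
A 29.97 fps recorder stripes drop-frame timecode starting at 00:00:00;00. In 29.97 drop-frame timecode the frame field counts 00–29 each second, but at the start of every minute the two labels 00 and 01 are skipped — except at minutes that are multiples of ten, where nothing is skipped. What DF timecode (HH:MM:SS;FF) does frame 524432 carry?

Each 10-minute DF block holds 10 × 60 × 30 − 9 × 2 = 17982 frames. 524432 ÷ 17982 → 29 full blocks, remainder 2954.
Within the partial block the first minute is 1800 frames and each further minute 1798, so 1 further minute boundary passed. Total skipped labels = 18 × 29 + 2 × 1 = 524.
Non-drop label index = 524432 + 524 = 524956; at 30 labels/s that is 04:51:38:16, i.e. DF 04:51:38;16.

04:51:38;16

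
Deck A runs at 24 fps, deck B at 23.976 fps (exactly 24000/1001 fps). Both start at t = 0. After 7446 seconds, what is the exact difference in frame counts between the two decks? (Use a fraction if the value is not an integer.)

A emits 24 × 7446 = 178704 frames; B emits 24000/1001 × 7446 = 178704000/1001.
Difference = 178704/1001 frames (≈ 178.5255); B is behind A.

178704/1001 frames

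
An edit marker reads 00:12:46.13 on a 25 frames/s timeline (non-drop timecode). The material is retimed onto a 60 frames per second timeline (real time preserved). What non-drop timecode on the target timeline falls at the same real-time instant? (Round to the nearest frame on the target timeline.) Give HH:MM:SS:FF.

00:12:46:31

Source frame index: (0×3600 + 12×60 + 46) × 25 + 13 = 19163.
Real time: 19163 / (25) = 19163/25 s.
Target frame: (19163/25) × (60) = 229956/5 ≈ 45991.200 → 45991.
At 60 labels/s: frame 45991 → 00:12:46:31.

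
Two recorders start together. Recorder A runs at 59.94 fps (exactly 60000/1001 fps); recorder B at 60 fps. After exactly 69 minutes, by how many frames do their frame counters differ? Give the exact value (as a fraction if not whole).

69 min = 4140 s.
A emits 60000/1001 × 4140 = 248400000/1001 frames; B emits 60 × 4140 = 248400.
Difference = 248400/1001 frames (≈ 248.1518); B is ahead of A.

248400/1001 frames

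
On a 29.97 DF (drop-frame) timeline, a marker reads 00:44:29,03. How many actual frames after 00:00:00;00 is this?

As if non-drop at 30 labels/s: (0 × 3600 + 44 × 60 + 29) × 30 + 3 = 80073.
Minute boundaries passed: 44; those not divisible by 10: 44 − 4 = 40; dropped labels = 2 × 40 = 80.
Actual frame index = 80073 − 80 = 79993.

79993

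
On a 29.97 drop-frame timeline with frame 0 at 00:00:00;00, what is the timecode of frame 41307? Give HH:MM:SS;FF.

00:22:58;07

Each 10-minute DF block holds 10 × 60 × 30 − 9 × 2 = 17982 frames. 41307 ÷ 17982 → 2 full blocks, remainder 5343.
Within the partial block the first minute is 1800 frames and each further minute 1798, so 2 further minute boundaries passed. Total skipped labels = 18 × 2 + 2 × 2 = 40.
Non-drop label index = 41307 + 40 = 41347; at 30 labels/s that is 00:22:58:07, i.e. DF 00:22:58;07.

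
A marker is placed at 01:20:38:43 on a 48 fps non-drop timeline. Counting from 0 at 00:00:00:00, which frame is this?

Total seconds to the label: (1 × 3600 + 20 × 60 + 38) = 4838.
Frame index = 4838 × 48 + 43 = 232267.

frame 232267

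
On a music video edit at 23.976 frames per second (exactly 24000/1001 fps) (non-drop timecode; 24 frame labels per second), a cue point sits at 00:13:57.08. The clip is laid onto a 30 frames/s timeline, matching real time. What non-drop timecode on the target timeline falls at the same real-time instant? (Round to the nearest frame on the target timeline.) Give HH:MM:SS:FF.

00:13:58:05

Source frame index: (0×3600 + 13×60 + 57) × 24 + 8 = 20096.
Real time: 20096 / (24000/1001) = 314314/375 s.
Target frame: (314314/375) × (30) = 628628/25 ≈ 25145.120 → 25145.
At 30 labels/s: frame 25145 → 00:13:58:05.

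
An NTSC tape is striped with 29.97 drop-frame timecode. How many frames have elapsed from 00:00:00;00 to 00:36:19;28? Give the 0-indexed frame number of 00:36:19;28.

65332

As if non-drop at 30 labels/s: (0 × 3600 + 36 × 60 + 19) × 30 + 28 = 65398.
Minute boundaries passed: 36; those not divisible by 10: 36 − 3 = 33; dropped labels = 2 × 33 = 66.
Actual frame index = 65398 − 66 = 65332.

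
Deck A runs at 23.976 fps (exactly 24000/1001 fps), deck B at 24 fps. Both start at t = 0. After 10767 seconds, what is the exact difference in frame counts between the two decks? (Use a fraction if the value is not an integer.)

A emits 24000/1001 × 10767 = 258408000/1001 frames; B emits 24 × 10767 = 258408.
Difference = 258408/1001 frames (≈ 258.1499); B is ahead of A.

258408/1001 frames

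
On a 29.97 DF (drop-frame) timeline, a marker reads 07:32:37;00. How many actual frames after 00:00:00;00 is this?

813896

Complete 10-minute blocks: 45, each 17982 frames → 809190.
Remaining 2 whole minutes in the current block: 1800 + 1 × 1798 = 3598 frames.
Within the current minute: 37 × 30 + 0 − 2 = 1108 (labels ;00/;01 skipped at this minute). Total = 809190 + 3598 + 1108 = 813896.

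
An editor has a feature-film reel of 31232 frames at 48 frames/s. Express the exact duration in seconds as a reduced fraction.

Running time = 31232 ÷ (48) = 31232 × 1/48 = 1952/3 s.

1952/3 seconds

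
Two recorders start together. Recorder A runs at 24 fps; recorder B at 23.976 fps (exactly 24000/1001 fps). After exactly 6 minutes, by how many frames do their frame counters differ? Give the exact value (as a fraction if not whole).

8640/1001 frames

6 min = 360 s.
A emits 24 × 360 = 8640 frames; B emits 24000/1001 × 360 = 8640000/1001.
Difference = 8640/1001 frames (≈ 8.6314); B is behind A.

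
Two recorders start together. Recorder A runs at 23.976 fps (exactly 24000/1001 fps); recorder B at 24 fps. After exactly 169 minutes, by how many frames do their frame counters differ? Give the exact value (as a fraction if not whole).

169 min = 10140 s.
A emits 24000/1001 × 10140 = 18720000/77 frames; B emits 24 × 10140 = 243360.
Difference = 18720/77 frames (≈ 243.1169); B is ahead of A.

18720/77 frames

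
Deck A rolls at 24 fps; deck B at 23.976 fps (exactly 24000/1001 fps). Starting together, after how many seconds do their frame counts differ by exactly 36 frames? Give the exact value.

1501.5 seconds

The gap grows by |24000/1001 − 24| = 24/1001 frames per second.
Time for a 36-frame gap: 36 ÷ (24/1001) = 1501.5 s.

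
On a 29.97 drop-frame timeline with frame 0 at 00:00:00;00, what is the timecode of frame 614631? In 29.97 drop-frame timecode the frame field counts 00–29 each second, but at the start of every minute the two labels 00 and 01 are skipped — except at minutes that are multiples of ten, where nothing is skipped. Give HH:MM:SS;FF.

05:41:48;05

Ten DF minutes hold 17982 frames, so frame 614631 lies in block 34 (frames 611388–629369) with 3243 frames into that block.
The block's first minute is 1800 frames and the rest 1798 each; 3243 frames reaches minute 1, so 34 × 18 + 1 × 2 = 614 labels have been skipped so far.
Adding those back, label number 614631 + 614 = 615245 at 30 labels/s is 20508 s + 5 f = 5 h 41 min 48 s frame 5, i.e. 05:41:48;05.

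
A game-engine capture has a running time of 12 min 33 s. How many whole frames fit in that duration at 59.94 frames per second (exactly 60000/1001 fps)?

45134 frames

12 min 33 s = 753 s.
Frames = 753 × 60000/1001 = 45180000/1001 ≈ 45134.8651.
Complete frames: 45134.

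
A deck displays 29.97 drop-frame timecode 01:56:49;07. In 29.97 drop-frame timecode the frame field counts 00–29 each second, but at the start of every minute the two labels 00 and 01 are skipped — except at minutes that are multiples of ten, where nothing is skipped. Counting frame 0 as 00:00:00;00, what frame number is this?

As if non-drop at 30 labels/s: (1 × 3600 + 56 × 60 + 49) × 30 + 7 = 210277.
Minute boundaries passed: 116; those not divisible by 10: 116 − 11 = 105; dropped labels = 2 × 105 = 210.
Actual frame index = 210277 − 210 = 210067.

210067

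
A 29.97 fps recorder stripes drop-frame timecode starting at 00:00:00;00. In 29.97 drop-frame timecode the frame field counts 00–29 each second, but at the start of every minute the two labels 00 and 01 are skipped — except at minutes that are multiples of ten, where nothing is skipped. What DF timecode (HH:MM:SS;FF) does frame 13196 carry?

Ten DF minutes hold 17982 frames, so frame 13196 lies in block 0 (frames 0–17981) with 13196 frames into that block.
The block's first minute is 1800 frames and the rest 1798 each; 13196 frames reaches minute 7, so 0 × 18 + 7 × 2 = 14 labels have been skipped so far.
Adding those back, label number 13196 + 14 = 13210 at 30 labels/s is 440 s + 10 f = 0 h 7 min 20 s frame 10, i.e. 00:07:20;10.

00:07:20;10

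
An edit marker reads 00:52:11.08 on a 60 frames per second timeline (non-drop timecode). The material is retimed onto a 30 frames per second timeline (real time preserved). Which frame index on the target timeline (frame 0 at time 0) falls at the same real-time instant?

frame 93934

Source frame index: (0×3600 + 52×60 + 11) × 60 + 8 = 187868.
Real time: 187868 / (60) = 46967/15 s.
Target frame: (46967/15) × (30) = 93934.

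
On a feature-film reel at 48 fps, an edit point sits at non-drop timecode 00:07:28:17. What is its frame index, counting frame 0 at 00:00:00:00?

Total seconds to the label: (0 × 3600 + 7 × 60 + 28) = 448.
Frame index = 448 × 48 + 17 = 21521.

frame 21521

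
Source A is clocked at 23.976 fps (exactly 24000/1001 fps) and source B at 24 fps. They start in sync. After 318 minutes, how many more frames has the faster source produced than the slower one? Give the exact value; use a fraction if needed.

457920/1001 frames

318 min = 19080 s.
A emits 24000/1001 × 19080 = 457920000/1001 frames; B emits 24 × 19080 = 457920.
Difference = 457920/1001 frames (≈ 457.4625); B is ahead of A.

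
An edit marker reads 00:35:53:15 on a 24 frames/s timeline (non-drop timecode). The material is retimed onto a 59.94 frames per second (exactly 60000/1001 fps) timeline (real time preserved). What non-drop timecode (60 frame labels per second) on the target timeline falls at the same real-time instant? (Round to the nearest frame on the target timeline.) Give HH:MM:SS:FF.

Source frame index: (0×3600 + 35×60 + 53) × 24 + 15 = 51687.
Real time: 51687 / (24) = 17229/8 s.
Target frame: (17229/8) × (60000/1001) = 129217500/1001 ≈ 129088.412 → 129088.
At 60 labels/s: frame 129088 → 00:35:51:28.

00:35:51:28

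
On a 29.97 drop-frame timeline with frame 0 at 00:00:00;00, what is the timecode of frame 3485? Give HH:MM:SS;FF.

00:01:56;07

Ten DF minutes hold 17982 frames, so frame 3485 lies in block 0 (frames 0–17981) with 3485 frames into that block.
The block's first minute is 1800 frames and the rest 1798 each; 3485 frames reaches minute 1, so 0 × 18 + 1 × 2 = 2 labels have been skipped so far.
Adding those back, label number 3485 + 2 = 3487 at 30 labels/s is 116 s + 7 f = 0 h 1 min 56 s frame 7, i.e. 00:01:56;07.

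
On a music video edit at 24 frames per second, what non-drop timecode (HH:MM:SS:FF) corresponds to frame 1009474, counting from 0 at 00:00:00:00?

1009474 ÷ 24 = 42061 full seconds, remainder 10 frames.
42061 s = 11 h 41 min 1 s.
Timecode: 11:41:01:10.

11:41:01:10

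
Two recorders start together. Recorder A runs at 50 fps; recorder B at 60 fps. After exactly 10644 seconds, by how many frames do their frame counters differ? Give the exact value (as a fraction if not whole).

106440 frames

A emits 50 × 10644 = 532200 frames; B emits 60 × 10644 = 638640.
Difference = 106440 frames; B is ahead of A.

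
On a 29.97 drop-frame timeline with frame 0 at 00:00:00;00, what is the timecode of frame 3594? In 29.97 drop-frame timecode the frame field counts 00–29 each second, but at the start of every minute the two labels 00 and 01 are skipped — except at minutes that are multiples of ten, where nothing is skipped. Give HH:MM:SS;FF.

00:01:59;26

Each 10-minute DF block holds 10 × 60 × 30 − 9 × 2 = 17982 frames. 3594 ÷ 17982 → 0 full blocks, remainder 3594.
Within the partial block the first minute is 1800 frames and each further minute 1798, so 1 further minute boundary passed. Total skipped labels = 18 × 0 + 2 × 1 = 2.
Non-drop label index = 3594 + 2 = 3596; at 30 labels/s that is 00:01:59:26, i.e. DF 00:01:59;26.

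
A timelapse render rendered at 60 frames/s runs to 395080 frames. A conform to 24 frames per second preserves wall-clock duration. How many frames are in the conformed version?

Target frames = source frames × (target rate / source rate) = 395080 × (24)/(60) = 395080 × 2/5 = 158032.

158032 frames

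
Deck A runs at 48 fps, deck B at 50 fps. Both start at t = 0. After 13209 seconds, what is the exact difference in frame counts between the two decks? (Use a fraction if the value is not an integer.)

A emits 48 × 13209 = 634032 frames; B emits 50 × 13209 = 660450.
Difference = 26418 frames; B is ahead of A.

26418 frames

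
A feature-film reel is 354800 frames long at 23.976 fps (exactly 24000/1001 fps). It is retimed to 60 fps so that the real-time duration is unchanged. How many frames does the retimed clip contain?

Target frames = source frames × (target rate / source rate) = 354800 × (60)/(24000/1001) = 354800 × 1001/400 = 887887.

887887 frames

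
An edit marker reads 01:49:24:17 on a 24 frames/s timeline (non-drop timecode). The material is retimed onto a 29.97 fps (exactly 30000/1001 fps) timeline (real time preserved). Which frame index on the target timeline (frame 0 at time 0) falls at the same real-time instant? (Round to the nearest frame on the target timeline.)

frame 196745

Source frame index: (1×3600 + 49×60 + 24) × 24 + 17 = 157553.
Real time: 157553 / (24) = 157553/24 s.
Target frame: (157553/24) × (30000/1001) = 17903750/91 ≈ 196744.505 → 196745.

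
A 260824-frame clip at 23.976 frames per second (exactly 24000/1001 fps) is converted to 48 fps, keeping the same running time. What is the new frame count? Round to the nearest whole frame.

Frames at target rate = 260824 × (48) / (24000/1001) = 65271206/125 ≈ 522169.648.
Nearest whole frame: 522170.

522170 frames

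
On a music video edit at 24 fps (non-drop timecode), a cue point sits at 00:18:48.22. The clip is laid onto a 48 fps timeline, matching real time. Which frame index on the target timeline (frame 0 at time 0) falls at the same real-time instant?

Source frame index: (0×3600 + 18×60 + 48) × 24 + 22 = 27094.
Real time: 27094 / (24) = 13547/12 s.
Target frame: (13547/12) × (48) = 54188.

frame 54188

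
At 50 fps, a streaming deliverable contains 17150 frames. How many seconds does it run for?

343 seconds

Running time = 17150 / (50) = 343 s.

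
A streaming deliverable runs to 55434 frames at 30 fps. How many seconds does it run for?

1847.8 seconds

Running time = 55434 / (30) = 1847.8 s.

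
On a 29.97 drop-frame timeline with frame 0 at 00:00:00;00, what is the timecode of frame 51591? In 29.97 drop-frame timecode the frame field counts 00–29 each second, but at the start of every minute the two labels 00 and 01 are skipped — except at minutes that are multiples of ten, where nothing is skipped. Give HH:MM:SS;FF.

Ten DF minutes hold 17982 frames, so frame 51591 lies in block 2 (frames 35964–53945) with 15627 frames into that block.
The block's first minute is 1800 frames and the rest 1798 each; 15627 frames reaches minute 8, so 2 × 18 + 8 × 2 = 52 labels have been skipped so far.
Adding those back, label number 51591 + 52 = 51643 at 30 labels/s is 1721 s + 13 f = 0 h 28 min 41 s frame 13, i.e. 00:28:41;13.

00:28:41;13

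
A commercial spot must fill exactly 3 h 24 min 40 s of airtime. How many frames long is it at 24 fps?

294720 frames

3 h 24 min 40 s = 12280 s.
Frames = 12280 × 24 = 294720.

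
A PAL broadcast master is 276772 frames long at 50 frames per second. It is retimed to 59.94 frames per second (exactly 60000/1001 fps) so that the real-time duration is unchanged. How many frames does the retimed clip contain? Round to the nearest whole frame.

331795 frames

Frames at target rate = 276772 × (60000/1001) / (50) = 332126400/1001 ≈ 331794.605.
Nearest whole frame: 331795.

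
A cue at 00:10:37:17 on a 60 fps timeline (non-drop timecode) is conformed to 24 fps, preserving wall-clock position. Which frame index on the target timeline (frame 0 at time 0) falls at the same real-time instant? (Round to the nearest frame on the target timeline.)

frame 15295

Source frame index: (0×3600 + 10×60 + 37) × 60 + 17 = 38237.
Real time: 38237 / (60) = 38237/60 s.
Target frame: (38237/60) × (24) = 76474/5 ≈ 15294.800 → 15295.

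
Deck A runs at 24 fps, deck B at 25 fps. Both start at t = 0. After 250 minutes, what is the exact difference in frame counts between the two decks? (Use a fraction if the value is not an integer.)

250 min = 15000 s.
A emits 24 × 15000 = 360000 frames; B emits 25 × 15000 = 375000.
Difference = 15000 frames; B is ahead of A.

15000 frames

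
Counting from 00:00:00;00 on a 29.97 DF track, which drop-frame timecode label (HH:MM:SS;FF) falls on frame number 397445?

03:41:01;13

Each 10-minute DF block holds 10 × 60 × 30 − 9 × 2 = 17982 frames. 397445 ÷ 17982 → 22 full blocks, remainder 1841.
Within the partial block the first minute is 1800 frames and each further minute 1798, so 1 further minute boundary passed. Total skipped labels = 18 × 22 + 2 × 1 = 398.
Non-drop label index = 397445 + 398 = 397843; at 30 labels/s that is 03:41:01:13, i.e. DF 03:41:01;13.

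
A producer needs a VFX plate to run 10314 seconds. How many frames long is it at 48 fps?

495072 frames

Frames = 10314 × 48 = 495072.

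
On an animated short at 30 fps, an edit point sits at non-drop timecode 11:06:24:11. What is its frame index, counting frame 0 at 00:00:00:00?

Total seconds to the label: (11 × 3600 + 6 × 60 + 24) = 39984.
Frame index = 39984 × 30 + 11 = 1199531.

1199531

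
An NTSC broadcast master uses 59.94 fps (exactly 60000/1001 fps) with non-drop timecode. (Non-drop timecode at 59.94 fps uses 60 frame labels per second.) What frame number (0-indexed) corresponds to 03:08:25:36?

Total seconds to the label: (3 × 3600 + 8 × 60 + 25) = 11305.
Frame index = 11305 × 60 + 36 = 678336.

678336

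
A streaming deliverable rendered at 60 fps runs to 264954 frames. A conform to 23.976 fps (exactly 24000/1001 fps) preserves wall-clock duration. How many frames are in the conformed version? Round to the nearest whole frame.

Frames at target rate = 264954 × (24000/1001) / (60) = 105981600/1001 ≈ 105875.724.
Nearest whole frame: 105876.

105876 frames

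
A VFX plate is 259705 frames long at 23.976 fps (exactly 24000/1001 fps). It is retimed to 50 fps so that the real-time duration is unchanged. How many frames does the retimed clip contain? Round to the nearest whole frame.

Frames at target rate = 259705 × (50) / (24000/1001) = 51992941/96 ≈ 541593.135.
Nearest whole frame: 541593.

541593 frames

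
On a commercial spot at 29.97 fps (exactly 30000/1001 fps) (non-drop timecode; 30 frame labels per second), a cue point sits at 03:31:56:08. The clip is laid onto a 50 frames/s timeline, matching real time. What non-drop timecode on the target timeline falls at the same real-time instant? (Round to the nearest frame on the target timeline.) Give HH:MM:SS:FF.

Source frame index: (3×3600 + 31×60 + 56) × 30 + 8 = 381488.
Real time: 381488 / (30000/1001) = 23866843/1875 s.
Target frame: (23866843/1875) × (50) = 47733686/75 ≈ 636449.147 → 636449.
At 50 labels/s: frame 636449 → 03:32:08:49.

03:32:08:49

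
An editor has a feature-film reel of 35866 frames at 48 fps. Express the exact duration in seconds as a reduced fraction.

Running time = 35866 ÷ (48) = 35866 × 1/48 = 17933/24 s.

17933/24 seconds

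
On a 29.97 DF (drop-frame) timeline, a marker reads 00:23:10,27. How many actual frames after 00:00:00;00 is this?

As if non-drop at 30 labels/s: (0 × 3600 + 23 × 60 + 10) × 30 + 27 = 41727.
Minute boundaries passed: 23; those not divisible by 10: 23 − 2 = 21; dropped labels = 2 × 21 = 42.
Actual frame index = 41727 − 42 = 41685.

41685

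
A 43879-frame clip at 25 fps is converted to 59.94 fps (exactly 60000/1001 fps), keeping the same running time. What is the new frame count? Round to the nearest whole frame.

Frames at target rate = 43879 × (60000/1001) / (25) = 9573600/91 ≈ 105204.396.
Nearest whole frame: 105204.

105204 frames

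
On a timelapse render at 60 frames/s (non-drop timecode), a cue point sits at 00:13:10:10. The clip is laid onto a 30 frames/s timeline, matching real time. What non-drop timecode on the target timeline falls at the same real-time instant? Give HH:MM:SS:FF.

00:13:10:05

Source frame index: (0×3600 + 13×60 + 10) × 60 + 10 = 47410.
Real time: 47410 / (60) = 4741/6 s.
Target frame: (4741/6) × (30) = 23705.
At 30 labels/s: frame 23705 → 00:13:10:05.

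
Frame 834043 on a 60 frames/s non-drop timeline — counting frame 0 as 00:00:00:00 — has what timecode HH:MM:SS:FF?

834043 ÷ 60 = 13900 full seconds, remainder 43 frames.
13900 s = 3 h 51 min 40 s.
Timecode: 03:51:40:43.

03:51:40:43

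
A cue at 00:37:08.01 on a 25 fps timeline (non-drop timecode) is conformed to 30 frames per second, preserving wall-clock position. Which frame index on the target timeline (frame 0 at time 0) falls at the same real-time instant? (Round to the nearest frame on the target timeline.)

frame 66841

Source frame index: (0×3600 + 37×60 + 8) × 25 + 1 = 55701.
Real time: 55701 / (25) = 55701/25 s.
Target frame: (55701/25) × (30) = 334206/5 ≈ 66841.200 → 66841.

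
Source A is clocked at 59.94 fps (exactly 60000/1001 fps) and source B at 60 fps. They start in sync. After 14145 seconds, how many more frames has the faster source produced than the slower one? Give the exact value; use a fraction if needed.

A emits 60000/1001 × 14145 = 848700000/1001 frames; B emits 60 × 14145 = 848700.
Difference = 848700/1001 frames (≈ 847.8521); B is ahead of A.

848700/1001 frames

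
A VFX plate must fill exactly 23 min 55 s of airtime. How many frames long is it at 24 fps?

34440 frames

23 min 55 s = 1435 s.
Frames = 1435 × 24 = 34440.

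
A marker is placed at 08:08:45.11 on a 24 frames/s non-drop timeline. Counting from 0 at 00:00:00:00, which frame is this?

Total seconds to the label: (8 × 3600 + 8 × 60 + 45) = 29325.
Frame index = 29325 × 24 + 11 = 703811.

frame 703811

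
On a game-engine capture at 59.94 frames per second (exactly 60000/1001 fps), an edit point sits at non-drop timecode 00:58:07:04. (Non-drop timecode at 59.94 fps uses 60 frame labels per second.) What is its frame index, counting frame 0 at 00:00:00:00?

frame 209224

Total seconds to the label: (0 × 3600 + 58 × 60 + 7) = 3487.
Frame index = 3487 × 60 + 4 = 209224.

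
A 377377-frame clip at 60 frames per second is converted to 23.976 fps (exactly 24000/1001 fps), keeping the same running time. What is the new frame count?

150800 frames

Target frames = source frames × (target rate / source rate) = 377377 × (24000/1001)/(60) = 377377 × 400/1001 = 150800.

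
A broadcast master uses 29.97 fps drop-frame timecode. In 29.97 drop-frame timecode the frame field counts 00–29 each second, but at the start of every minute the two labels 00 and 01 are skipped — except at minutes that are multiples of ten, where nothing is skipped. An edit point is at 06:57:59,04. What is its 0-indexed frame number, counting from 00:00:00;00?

751622

As if non-drop at 30 labels/s: (6 × 3600 + 57 × 60 + 59) × 30 + 4 = 752374.
Minute boundaries passed: 417; those not divisible by 10: 417 − 41 = 376; dropped labels = 2 × 376 = 752.
Actual frame index = 752374 − 752 = 751622.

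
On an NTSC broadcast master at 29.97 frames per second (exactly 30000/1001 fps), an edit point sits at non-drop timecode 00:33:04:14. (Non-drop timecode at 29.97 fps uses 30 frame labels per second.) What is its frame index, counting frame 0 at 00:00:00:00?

Total seconds to the label: (0 × 3600 + 33 × 60 + 4) = 1984.
Frame index = 1984 × 30 + 14 = 59534.

frame 59534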